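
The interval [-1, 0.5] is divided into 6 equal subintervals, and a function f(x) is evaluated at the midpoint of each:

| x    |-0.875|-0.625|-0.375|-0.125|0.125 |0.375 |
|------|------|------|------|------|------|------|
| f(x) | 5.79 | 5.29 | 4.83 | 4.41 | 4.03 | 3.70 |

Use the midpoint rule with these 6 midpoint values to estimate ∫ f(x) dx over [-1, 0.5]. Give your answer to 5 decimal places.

h = 0.25, n = 6.
h·[y(m₁) + y(m₂) + y(m₃) + y(m₄) + y(m₅) + y(m₆)] = 0.25·(28.05) = 7.01250.

7.01250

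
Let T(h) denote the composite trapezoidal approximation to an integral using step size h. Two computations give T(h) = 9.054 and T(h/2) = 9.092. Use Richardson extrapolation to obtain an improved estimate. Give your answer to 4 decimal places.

R = (4·T(h/2) − T(h)) / 3 = (4·9.092 − 9.054)/3 = (27.314)/3 = 9.1047.

9.1047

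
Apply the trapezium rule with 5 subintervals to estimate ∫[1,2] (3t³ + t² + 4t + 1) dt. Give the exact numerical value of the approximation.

20.68

h = (2 − 1)/5 = 0.2.
Nodes t₀,…,t₅ = 1, 1.2, 1.4, 1.6, 1.8, 2.
f(t) = 3t³ + t² + 4t + 1: f₀=9, f₁=12.424, f₂=16.792, f₃=22.248, f₄=28.936, f₅=37.
(h/2)·[f₀ + 2f₁ + 2f₂ + 2f₃ + 2f₄ + f₅] = 0.1·(206.8) = 20.68.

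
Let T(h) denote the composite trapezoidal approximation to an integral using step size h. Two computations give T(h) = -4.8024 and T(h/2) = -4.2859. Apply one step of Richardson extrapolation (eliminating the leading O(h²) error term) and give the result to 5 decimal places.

-4.11373

R = (4·T(h/2) − T(h)) / 3 = (4·(-4.2859) − (-4.8024))/3 = (-12.3412)/3 = -4.11373.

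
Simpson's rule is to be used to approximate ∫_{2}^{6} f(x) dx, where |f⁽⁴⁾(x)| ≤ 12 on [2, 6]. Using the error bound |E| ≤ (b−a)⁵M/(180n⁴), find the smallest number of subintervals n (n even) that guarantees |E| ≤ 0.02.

Need 12288/(180n⁴) ≤ 0.02.
n⁴ ≥ 12288/(180·0.02) = 3413.33 ⇒ n ≥ 7.6435, so the smallest even n is 8. (n must be even for Simpson's rule.)

8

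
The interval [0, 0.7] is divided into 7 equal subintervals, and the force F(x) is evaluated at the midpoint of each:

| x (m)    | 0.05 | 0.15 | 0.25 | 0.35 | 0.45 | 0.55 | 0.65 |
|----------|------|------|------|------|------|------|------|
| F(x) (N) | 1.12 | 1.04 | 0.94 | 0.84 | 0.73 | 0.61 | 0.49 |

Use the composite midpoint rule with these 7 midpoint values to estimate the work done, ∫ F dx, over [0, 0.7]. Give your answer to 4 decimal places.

h = 0.1, n = 7.
h·[y(m₁) + y(m₂) + y(m₃) + y(m₄) + y(m₅) + y(m₆) + y(m₇)] = 0.1·(5.77) = 0.5770.

0.5770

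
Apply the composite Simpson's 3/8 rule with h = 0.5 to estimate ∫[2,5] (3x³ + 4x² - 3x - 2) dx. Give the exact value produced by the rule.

575.25

h = (5 − 2)/6 = 0.5.
Nodes x₀,…,x₆ = 2, 2.5, 3, 3.5, 4, 4.5, 5.
f(x) = 3x³ + 4x² - 3x - 2: f₀=32, f₁=62.375, f₂=106, f₃=165.125, f₄=242, f₅=338.875, f₆=458.
(3h/8)·[f₀ + 3f₁ + 3f₂ + 2f₃ + 3f₄ + 3f₅ + f₆] = 0.1875·(3068) = 575.25.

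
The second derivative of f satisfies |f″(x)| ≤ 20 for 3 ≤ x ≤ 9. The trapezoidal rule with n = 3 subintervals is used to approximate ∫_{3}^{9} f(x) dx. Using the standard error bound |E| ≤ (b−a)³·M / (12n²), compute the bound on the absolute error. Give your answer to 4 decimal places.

40.0000

|E| ≤ (6)³·20 / (12·3²) = 4320/108 = 40.0000.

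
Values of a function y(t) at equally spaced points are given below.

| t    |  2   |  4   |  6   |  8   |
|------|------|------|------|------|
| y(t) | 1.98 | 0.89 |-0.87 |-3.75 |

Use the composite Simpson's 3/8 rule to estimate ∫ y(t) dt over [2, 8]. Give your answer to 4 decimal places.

-1.2825

h = 2, n = 3.
(3h/8)·[y₀ + 3y₁ + 3y₂ + y₃] = 0.75·(-1.71) = -1.2825.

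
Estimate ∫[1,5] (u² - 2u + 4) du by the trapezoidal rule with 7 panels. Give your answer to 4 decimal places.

h = (5 − 1)/7 = 0.571429.
Nodes u₀,…,u₇ = 1, 1.571429, 2.142857, 2.714286, 3.285714, 3.857143, 4.428571, 5.
f(u) = u² - 2u + 4: f₀=3, f₁=3.326531, f₂=4.306122, f₃=5.938776, f₄=8.224490, f₅=11.163265, f₆=14.755102, f₇=19.
(h/2)·[f₀ + 2f₁ + 2f₂ + 2f₃ + 2f₄ + 2f₅ + 2f₆ + f₇] = 0.285714·(117.428571) = 33.5510.

33.5510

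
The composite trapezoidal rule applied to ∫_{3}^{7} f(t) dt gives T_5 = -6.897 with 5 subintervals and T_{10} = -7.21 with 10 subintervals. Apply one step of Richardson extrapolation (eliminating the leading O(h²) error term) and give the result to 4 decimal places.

R = (4·T_{10} − T_5) / 3 = (4·(-7.21) − (-6.897))/3 = (-21.943)/3 = -7.3143.

-7.3143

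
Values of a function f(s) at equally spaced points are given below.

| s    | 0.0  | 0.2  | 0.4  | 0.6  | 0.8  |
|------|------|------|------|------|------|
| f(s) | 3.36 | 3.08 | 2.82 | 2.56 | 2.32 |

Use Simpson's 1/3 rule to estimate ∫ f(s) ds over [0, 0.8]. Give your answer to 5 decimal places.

h = 0.2, n = 4.
(h/3)·[y₀ + 4y₁ + 2y₂ + 4y₃ + y₄] = 0.066667·(33.88) = 2.25867.

2.25867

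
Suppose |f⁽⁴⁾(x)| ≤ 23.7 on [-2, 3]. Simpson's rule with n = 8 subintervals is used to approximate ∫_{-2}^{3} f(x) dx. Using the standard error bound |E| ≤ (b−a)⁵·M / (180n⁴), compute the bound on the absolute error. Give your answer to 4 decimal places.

0.1005

|E| ≤ (5)⁵·23.7 / (180·8⁴) = 74062.5/737280 = 0.1005.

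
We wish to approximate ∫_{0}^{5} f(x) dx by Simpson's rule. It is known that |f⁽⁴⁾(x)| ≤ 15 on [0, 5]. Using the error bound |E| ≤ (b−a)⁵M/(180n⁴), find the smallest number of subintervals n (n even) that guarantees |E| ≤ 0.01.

14

Need 46875/(180n⁴) ≤ 0.01.
n⁴ ≥ 46875/(180·0.01) = 26041.7 ⇒ n ≥ 12.7033, so the smallest even n is 14. (n must be even for Simpson's rule.)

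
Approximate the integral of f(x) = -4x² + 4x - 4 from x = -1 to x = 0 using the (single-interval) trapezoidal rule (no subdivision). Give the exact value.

-8

T = (b−a)/2 · [f(-1) + f(0)] = 0.5·[(-12) + (-4)] = -8.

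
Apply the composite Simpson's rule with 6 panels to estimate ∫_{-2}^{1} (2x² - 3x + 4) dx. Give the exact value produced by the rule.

22.5

h = (1 − (-2))/6 = 0.5.
Nodes x₀,…,x₆ = -2, -1.5, -1, -0.5, 0, 0.5, 1.
f(x) = 2x² - 3x + 4: f₀=18, f₁=13, f₂=9, f₃=6, f₄=4, f₅=3, f₆=3.
(h/3)·[f₀ + 4f₁ + 2f₂ + 4f₃ + 2f₄ + 4f₅ + f₆] = 0.166667·(135) = 22.5.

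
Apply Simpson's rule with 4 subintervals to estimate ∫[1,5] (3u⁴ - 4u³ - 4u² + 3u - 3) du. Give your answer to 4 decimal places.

h = (5 − 1)/4 = 1.
Nodes u₀,…,u₄ = 1, 2, 3, 4, 5.
f(u) = 3u⁴ - 4u³ - 4u² + 3u - 3: f₀=-5, f₁=3, f₂=105, f₃=457, f₄=1287.
(h/3)·[f₀ + 4f₁ + 2f₂ + 4f₃ + f₄] = 0.333333·(3332) = 1110.6667.

1110.6667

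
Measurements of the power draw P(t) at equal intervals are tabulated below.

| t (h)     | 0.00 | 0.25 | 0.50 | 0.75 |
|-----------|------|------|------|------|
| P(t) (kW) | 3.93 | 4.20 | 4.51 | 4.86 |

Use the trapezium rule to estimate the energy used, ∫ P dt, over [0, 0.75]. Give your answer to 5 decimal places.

h = 0.25, n = 3.
(h/2)·[y₀ + 2y₁ + 2y₂ + y₃] = 0.125·(26.21) = 3.27625.

3.27625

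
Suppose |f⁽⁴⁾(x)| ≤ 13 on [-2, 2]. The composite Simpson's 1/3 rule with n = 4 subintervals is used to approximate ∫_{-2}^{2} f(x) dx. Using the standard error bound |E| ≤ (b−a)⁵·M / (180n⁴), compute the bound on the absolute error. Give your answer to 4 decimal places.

0.2889

|E| ≤ (4)⁵·13 / (180·4⁴) = 13312/46080 = 0.2889.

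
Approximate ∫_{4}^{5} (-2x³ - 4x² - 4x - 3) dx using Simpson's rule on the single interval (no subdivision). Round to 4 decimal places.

S = (b−a)/6 · [f(4) + 4f(4.5) + f(5)] = 0.166667·[(-211) + 4·(-284.25) + (-373)] = -286.8333.

-286.8333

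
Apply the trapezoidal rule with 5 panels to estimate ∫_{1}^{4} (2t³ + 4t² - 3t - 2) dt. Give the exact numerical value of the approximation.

h = (4 − 1)/5 = 0.6.
Nodes t₀,…,t₅ = 1, 1.6, 2.2, 2.8, 3.4, 4.
f(t) = 2t³ + 4t² - 3t - 2: f₀=1, f₁=11.632, f₂=32.056, f₃=64.864, f₄=112.648, f₅=178.
(h/2)·[f₀ + 2f₁ + 2f₂ + 2f₃ + 2f₄ + f₅] = 0.3·(621.4) = 186.42.

186.42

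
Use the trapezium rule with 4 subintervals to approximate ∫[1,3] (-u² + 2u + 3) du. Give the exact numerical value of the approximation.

h = (3 − 1)/4 = 0.5.
Nodes u₀,…,u₄ = 1, 1.5, 2, 2.5, 3.
f(u) = -u² + 2u + 3: f₀=4, f₁=3.75, f₂=3, f₃=1.75, f₄=0.
(h/2)·[f₀ + 2f₁ + 2f₂ + 2f₃ + f₄] = 0.25·(21) = 5.25.

5.25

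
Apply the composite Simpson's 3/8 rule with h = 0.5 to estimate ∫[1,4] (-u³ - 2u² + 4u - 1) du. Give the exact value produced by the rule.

h = (4 − 1)/6 = 0.5.
Nodes u₀,…,u₆ = 1, 1.5, 2, 2.5, 3, 3.5, 4.
f(u) = -u³ - 2u² + 4u - 1: f₀=0, f₁=-2.875, f₂=-9, f₃=-19.125, f₄=-34, f₅=-54.375, f₆=-81.
(3h/8)·[f₀ + 3f₁ + 3f₂ + 2f₃ + 3f₄ + 3f₅ + f₆] = 0.1875·(-420) = -78.75.

-78.75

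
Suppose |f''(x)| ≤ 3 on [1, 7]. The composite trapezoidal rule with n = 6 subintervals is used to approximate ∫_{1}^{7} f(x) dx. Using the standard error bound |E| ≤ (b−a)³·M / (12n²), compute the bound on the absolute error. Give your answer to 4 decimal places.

|E| ≤ (6)³·3 / (12·6²) = 648/432 = 1.5000.

1.5000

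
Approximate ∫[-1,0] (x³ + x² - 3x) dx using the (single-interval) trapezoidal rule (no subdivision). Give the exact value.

T = (b−a)/2 · [f(-1) + f(0)] = 0.5·[3 + 0] = 1.5.

1.5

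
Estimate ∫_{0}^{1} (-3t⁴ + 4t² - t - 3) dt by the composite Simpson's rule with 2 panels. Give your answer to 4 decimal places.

h = (1 − 0)/2 = 0.5.
Nodes t₀,…,t₂ = 0, 0.5, 1.
f(t) = -3t⁴ + 4t² - t - 3: f₀=-3, f₁=-2.6875, f₂=-3.
(h/3)·[f₀ + 4f₁ + f₂] = 0.166667·(-16.75) = -2.7917.

-2.7917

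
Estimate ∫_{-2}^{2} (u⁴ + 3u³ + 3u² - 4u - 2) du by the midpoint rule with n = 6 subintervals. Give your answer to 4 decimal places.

h = (2 − (-2))/6 = 0.666667.
Midpoints m₁,…,m₆ = -1.666667, -1, -0.333333, 0.333333, 1, 1.666667.
f(m₁)=6.827160, f(m₂)=3, f(m₃)=-0.432099, f(m₄)=-2.876543, f(m₅)=1, f(m₆)=21.271605.
h·[f(m₁) + f(m₂) + f(m₃) + f(m₄) + f(m₅) + f(m₆)] = 0.666667·(28.790123) = 19.1934.

19.1934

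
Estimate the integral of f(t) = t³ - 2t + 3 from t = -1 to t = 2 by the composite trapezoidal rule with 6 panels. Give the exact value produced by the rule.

9.9375

h = (2 − (-1))/6 = 0.5.
Nodes t₀,…,t₆ = -1, -0.5, 0, 0.5, 1, 1.5, 2.
f(t) = t³ - 2t + 3: f₀=4, f₁=3.875, f₂=3, f₃=2.125, f₄=2, f₅=3.375, f₆=7.
(h/2)·[f₀ + 2f₁ + 2f₂ + 2f₃ + 2f₄ + 2f₅ + f₆] = 0.25·(39.75) = 9.9375.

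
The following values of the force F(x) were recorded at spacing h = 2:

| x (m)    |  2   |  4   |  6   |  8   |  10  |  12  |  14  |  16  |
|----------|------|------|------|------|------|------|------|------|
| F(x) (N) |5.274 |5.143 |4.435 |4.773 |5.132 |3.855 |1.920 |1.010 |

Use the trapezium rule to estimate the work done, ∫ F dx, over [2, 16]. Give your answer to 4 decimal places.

56.8000

h = 2, n = 7.
(h/2)·[y₀ + 2y₁ + 2y₂ + 2y₃ + 2y₄ + 2y₅ + 2y₆ + y₇] = 1·(56.800) = 56.8000.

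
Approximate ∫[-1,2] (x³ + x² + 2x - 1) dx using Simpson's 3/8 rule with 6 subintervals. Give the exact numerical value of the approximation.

h = (2 − (-1))/6 = 0.5.
Nodes x₀,…,x₆ = -1, -0.5, 0, 0.5, 1, 1.5, 2.
f(x) = x³ + x² + 2x - 1: f₀=-3, f₁=-1.875, f₂=-1, f₃=0.375, f₄=3, f₅=7.625, f₆=15.
(3h/8)·[f₀ + 3f₁ + 3f₂ + 2f₃ + 3f₄ + 3f₅ + f₆] = 0.1875·(36) = 6.75.

6.75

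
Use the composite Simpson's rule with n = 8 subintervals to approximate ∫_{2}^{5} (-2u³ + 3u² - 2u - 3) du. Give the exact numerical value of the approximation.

-217.5

h = (5 − 2)/8 = 0.375.
Nodes u₀,…,u₈ = 2, 2.375, 2.75, 3.125, 3.5, 3.875, 4.25, 4.625, 5.
f(u) = -2u³ + 3u² - 2u - 3: f₀=-11, f₁=-17.62109375, f₂=-27.40625, f₃=-40.98828125, f₄=-59, f₅=-82.07421875, f₆=-110.84375, f₇=-145.94140625, f₈=-188.
(h/3)·[f₀ + 4f₁ + 2f₂ + 4f₃ + 2f₄ + 4f₅ + 2f₆ + 4f₇ + f₈] = 0.125·(-1740) = -217.5.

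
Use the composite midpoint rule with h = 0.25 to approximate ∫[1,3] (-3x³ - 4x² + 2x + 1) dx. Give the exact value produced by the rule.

-84.4375

h = (3 − 1)/8 = 0.25.
Midpoints m₁,…,m₈ = 1.125, 1.375, 1.625, 1.875, 2.125, 2.375, 2.625, 2.875.
f(m₁)=-6.083984375, f(m₂)=-11.611328125, f(m₃)=-19.185546875, f(m₄)=-29.087890625, f(m₅)=-41.599609375, f(m₆)=-57.001953125, f(m₇)=-75.576171875, f(m₈)=-97.603515625.
h·[f(m₁) + f(m₂) + f(m₃) + f(m₄) + f(m₅) + f(m₆) + f(m₇) + f(m₈)] = 0.25·(-337.75) = -84.4375.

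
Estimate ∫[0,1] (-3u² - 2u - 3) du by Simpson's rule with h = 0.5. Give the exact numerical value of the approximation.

-5

h = (1 − 0)/2 = 0.5.
Nodes u₀,…,u₂ = 0, 0.5, 1.
f(u) = -3u² - 2u - 3: f₀=-3, f₁=-4.75, f₂=-8.
(h/3)·[f₀ + 4f₁ + f₂] = 0.166667·(-30) = -5.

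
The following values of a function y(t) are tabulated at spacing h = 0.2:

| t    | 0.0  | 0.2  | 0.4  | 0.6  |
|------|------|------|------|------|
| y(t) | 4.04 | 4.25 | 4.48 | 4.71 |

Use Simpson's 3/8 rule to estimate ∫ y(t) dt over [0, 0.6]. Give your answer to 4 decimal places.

2.6205

h = 0.2, n = 3.
(3h/8)·[y₀ + 3y₁ + 3y₂ + y₃] = 0.075·(34.94) = 2.6205.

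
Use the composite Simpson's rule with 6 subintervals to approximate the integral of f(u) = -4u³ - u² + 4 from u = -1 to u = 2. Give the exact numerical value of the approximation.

-6

h = (2 − (-1))/6 = 0.5.
Nodes u₀,…,u₆ = -1, -0.5, 0, 0.5, 1, 1.5, 2.
f(u) = -4u³ - u² + 4: f₀=7, f₁=4.25, f₂=4, f₃=3.25, f₄=-1, f₅=-11.75, f₆=-32.
(h/3)·[f₀ + 4f₁ + 2f₂ + 4f₃ + 2f₄ + 4f₅ + f₆] = 0.166667·(-36) = -6.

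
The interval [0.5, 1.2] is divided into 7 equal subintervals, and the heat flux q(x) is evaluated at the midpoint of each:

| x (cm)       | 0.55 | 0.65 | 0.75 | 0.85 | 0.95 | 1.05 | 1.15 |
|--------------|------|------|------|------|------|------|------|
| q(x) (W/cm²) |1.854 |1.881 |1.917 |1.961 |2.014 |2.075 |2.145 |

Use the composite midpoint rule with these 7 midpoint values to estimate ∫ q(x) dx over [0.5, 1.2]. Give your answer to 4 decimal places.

h = 0.1, n = 7.
h·[y(m₁) + y(m₂) + y(m₃) + y(m₄) + y(m₅) + y(m₆) + y(m₇)] = 0.1·(13.847) = 1.3847.

1.3847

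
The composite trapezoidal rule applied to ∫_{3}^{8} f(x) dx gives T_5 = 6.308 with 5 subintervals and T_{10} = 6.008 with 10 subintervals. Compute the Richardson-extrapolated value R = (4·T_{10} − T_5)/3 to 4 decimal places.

5.9080

R = (4·T_{10} − T_5) / 3 = (4·6.008 − 6.308)/3 = (17.724)/3 = 5.9080.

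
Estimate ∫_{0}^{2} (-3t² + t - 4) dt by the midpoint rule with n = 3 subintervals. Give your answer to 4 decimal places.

-13.7778

h = (2 − 0)/3 = 0.666667.
Midpoints m₁,…,m₃ = 0.333333, 1, 1.666667.
f(m₁)=-4, f(m₂)=-6, f(m₃)=-10.666667.
h·[f(m₁) + f(m₂) + f(m₃)] = 0.666667·(-20.666667) = -13.7778.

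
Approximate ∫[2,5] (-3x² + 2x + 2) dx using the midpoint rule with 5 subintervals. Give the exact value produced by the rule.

h = (5 − 2)/5 = 0.6.
Midpoints m₁,…,m₅ = 2.3, 2.9, 3.5, 4.1, 4.7.
f(m₁)=-9.27, f(m₂)=-17.43, f(m₃)=-27.75, f(m₄)=-40.23, f(m₅)=-54.87.
h·[f(m₁) + f(m₂) + f(m₃) + f(m₄) + f(m₅)] = 0.6·(-149.55) = -89.73.

-89.73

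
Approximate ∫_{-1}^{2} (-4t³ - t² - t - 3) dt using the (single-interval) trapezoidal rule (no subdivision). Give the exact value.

T = (b−a)/2 · [f(-1) + f(2)] = 1.5·[1 + (-41)] = -60.

-60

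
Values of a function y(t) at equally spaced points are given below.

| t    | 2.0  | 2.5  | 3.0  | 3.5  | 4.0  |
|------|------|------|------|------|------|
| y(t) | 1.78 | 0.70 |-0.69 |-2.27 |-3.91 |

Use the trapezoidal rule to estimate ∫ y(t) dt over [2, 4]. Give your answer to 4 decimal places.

h = 0.5, n = 4.
(h/2)·[y₀ + 2y₁ + 2y₂ + 2y₃ + y₄] = 0.25·(-6.65) = -1.6625.

-1.6625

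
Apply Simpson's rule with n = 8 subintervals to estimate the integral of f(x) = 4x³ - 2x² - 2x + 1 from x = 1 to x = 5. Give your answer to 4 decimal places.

521.3333

h = (5 − 1)/8 = 0.5.
Nodes x₀,…,x₈ = 1, 1.5, 2, 2.5, 3, 3.5, 4, 4.5, 5.
f(x) = 4x³ - 2x² - 2x + 1: f₀=1, f₁=7, f₂=21, f₃=46, f₄=85, f₅=141, f₆=217, f₇=316, f₈=441.
(h/3)·[f₀ + 4f₁ + 2f₂ + 4f₃ + 2f₄ + 4f₅ + 2f₆ + 4f₇ + f₈] = 0.166667·(3128) = 521.3333.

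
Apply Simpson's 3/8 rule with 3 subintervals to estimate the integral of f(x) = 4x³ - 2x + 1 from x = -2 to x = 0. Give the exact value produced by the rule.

-10

h = (0 − (-2))/3 = 0.666667.
Nodes x₀,…,x₃ = -2, -1.333333, -0.666667, 0.
f(x) = 4x³ - 2x + 1: f₀=-27, f₁=-5.814815, f₂=1.148148, f₃=1.
(3h/8)·[f₀ + 3f₁ + 3f₂ + f₃] = 0.25·(-40) = -10.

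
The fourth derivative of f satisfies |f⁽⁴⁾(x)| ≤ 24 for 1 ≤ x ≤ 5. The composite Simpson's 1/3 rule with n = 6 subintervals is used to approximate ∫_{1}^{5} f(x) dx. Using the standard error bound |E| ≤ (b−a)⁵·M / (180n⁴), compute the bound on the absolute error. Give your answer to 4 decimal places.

0.1053

|E| ≤ (4)⁵·24 / (180·6⁴) = 24576/233280 = 0.1053.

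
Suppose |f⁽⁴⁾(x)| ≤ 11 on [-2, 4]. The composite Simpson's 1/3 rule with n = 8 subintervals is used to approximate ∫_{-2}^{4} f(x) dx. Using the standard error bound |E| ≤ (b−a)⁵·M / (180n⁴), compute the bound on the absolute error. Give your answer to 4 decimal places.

0.1160

|E| ≤ (6)⁵·11 / (180·8⁴) = 85536/737280 = 0.1160.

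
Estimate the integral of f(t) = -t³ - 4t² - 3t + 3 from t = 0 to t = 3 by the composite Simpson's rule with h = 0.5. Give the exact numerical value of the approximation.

-60.75

h = (3 − 0)/6 = 0.5.
Nodes t₀,…,t₆ = 0, 0.5, 1, 1.5, 2, 2.5, 3.
f(t) = -t³ - 4t² - 3t + 3: f₀=3, f₁=0.375, f₂=-5, f₃=-13.875, f₄=-27, f₅=-45.125, f₆=-69.
(h/3)·[f₀ + 4f₁ + 2f₂ + 4f₃ + 2f₄ + 4f₅ + f₆] = 0.166667·(-364.5) = -60.75.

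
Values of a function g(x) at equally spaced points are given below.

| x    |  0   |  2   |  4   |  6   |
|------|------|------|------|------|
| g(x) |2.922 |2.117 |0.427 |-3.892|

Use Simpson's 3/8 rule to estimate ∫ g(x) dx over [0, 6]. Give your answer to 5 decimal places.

h = 2, n = 3.
(3h/8)·[y₀ + 3y₁ + 3y₂ + y₃] = 0.75·(6.662) = 4.99650.

4.99650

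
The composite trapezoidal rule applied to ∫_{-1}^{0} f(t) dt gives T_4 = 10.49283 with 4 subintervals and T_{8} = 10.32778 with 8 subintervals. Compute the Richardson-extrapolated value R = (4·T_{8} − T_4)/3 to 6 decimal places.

10.272763

R = (4·T_{8} − T_4) / 3 = (4·10.32778 − 10.49283)/3 = (30.81829)/3 = 10.272763.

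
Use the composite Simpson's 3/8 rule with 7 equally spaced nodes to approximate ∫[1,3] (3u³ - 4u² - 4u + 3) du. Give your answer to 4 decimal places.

h = (3 − 1)/6 = 0.333333.
Nodes u₀,…,u₆ = 1, 1.333333, 1.666667, 2, 2.333333, 2.666667, 3.
f(u) = 3u³ - 4u² - 4u + 3: f₀=-2, f₁=-2.333333, f₂=-0.888889, f₃=3, f₄=10, f₅=20.777778, f₆=36.
(3h/8)·[f₀ + 3f₁ + 3f₂ + 2f₃ + 3f₄ + 3f₅ + f₆] = 0.125·(122.666667) = 15.3333.

15.3333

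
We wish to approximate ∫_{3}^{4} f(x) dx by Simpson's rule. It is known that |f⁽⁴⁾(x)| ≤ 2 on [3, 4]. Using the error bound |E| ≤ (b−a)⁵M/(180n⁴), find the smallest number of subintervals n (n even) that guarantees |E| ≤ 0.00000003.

26

Need 2/(180n⁴) ≤ 0.00000003.
n⁴ ≥ 2/(180·0.00000003) = 370370 ⇒ n ≥ 24.6694, so the smallest even n is 26. (n must be even for Simpson's rule.)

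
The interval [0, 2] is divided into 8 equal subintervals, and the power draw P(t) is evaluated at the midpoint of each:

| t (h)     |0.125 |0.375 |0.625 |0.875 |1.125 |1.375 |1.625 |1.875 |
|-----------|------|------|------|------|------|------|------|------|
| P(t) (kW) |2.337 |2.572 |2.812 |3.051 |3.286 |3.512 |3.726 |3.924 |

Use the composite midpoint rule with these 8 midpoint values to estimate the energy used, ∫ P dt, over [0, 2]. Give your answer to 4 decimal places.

h = 0.25, n = 8.
h·[y(m₁) + y(m₂) + y(m₃) + y(m₄) + y(m₅) + y(m₆) + y(m₇) + y(m₈)] = 0.25·(25.220) = 6.3050.

6.3050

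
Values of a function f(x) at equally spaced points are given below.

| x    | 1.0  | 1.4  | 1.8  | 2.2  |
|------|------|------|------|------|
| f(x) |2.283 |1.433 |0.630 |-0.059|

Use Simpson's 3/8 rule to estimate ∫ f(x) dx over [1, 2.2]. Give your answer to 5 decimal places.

1.26195

h = 0.4, n = 3.
(3h/8)·[y₀ + 3y₁ + 3y₂ + y₃] = 0.15·(8.413) = 1.26195.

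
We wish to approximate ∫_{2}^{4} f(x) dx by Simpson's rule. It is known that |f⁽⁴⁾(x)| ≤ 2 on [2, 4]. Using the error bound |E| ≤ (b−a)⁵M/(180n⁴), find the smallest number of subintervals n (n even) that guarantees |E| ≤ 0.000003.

Need 64/(180n⁴) ≤ 0.000003.
n⁴ ≥ 64/(180·0.000003) = 118519 ⇒ n ≥ 18.5544, so the smallest even n is 20. (n must be even for Simpson's rule.)

20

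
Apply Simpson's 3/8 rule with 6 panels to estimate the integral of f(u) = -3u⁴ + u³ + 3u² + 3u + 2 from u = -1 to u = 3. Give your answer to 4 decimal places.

h = (3 − (-1))/6 = 0.666667.
Nodes u₀,…,u₆ = -1, -0.333333, 0.333333, 1, 1.666667, 2.333333, 3.
f(u) = -3u⁴ + u³ + 3u² + 3u + 2: f₀=-2, f₁=1.259259, f₂=3.333333, f₃=6, f₄=-3.185185, f₅=-50.888889, f₆=-178.
(3h/8)·[f₀ + 3f₁ + 3f₂ + 2f₃ + 3f₄ + 3f₅ + f₆] = 0.25·(-316.444444) = -79.1111.

-79.1111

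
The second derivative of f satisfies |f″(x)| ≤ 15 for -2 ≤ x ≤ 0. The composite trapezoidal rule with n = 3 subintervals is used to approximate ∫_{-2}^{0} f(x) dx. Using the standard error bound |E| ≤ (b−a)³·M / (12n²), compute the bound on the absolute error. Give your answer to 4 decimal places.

|E| ≤ (2)³·15 / (12·3²) = 120/108 = 1.1111.

1.1111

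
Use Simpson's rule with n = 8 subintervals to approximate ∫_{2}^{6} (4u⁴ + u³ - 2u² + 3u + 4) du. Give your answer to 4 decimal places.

h = (6 − 2)/8 = 0.5.
Nodes u₀,…,u₈ = 2, 2.5, 3, 3.5, 4, 4.5, 5, 5.5, 6.
f(u) = 4u⁴ + u³ - 2u² + 3u + 4: f₀=74, f₁=170.875, f₂=346, f₃=633.125, f₄=1072, f₅=1708.375, f₆=2594, f₇=3786.625, f₈=5350.
(h/3)·[f₀ + 4f₁ + 2f₂ + 4f₃ + 2f₄ + 4f₅ + 2f₆ + 4f₇ + f₈] = 0.166667·(38644) = 6440.6667.

6440.6667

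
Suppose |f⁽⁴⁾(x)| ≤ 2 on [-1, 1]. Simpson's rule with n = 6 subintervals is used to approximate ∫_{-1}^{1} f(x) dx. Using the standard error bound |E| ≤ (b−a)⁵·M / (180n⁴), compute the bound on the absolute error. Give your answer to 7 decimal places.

0.0002743

|E| ≤ (2)⁵·2 / (180·6⁴) = 64/233280 = 0.0002743.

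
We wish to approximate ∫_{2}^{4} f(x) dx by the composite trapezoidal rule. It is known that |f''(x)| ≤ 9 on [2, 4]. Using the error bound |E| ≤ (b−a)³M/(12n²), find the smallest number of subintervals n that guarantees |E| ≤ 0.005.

35

Need 72/(12n²) ≤ 0.005.
n² ≥ 72/(12·0.005) = 1200 ⇒ n ≥ 34.6410, so the smallest n is 35.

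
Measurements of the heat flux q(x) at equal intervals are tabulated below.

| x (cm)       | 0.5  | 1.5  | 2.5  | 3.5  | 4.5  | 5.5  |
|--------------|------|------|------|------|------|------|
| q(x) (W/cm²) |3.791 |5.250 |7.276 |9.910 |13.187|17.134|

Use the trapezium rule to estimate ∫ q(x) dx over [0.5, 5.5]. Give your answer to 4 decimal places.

46.0855

h = 1, n = 5.
(h/2)·[y₀ + 2y₁ + 2y₂ + 2y₃ + 2y₄ + y₅] = 0.5·(92.171) = 46.0855.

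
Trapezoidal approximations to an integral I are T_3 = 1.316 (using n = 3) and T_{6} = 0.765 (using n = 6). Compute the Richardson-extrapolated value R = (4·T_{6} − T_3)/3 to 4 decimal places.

R = (4·T_{6} − T_3) / 3 = (4·0.765 − 1.316)/3 = (1.744)/3 = 0.5813.

0.5813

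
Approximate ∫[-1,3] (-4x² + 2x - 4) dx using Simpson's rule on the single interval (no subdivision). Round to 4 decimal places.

-45.3333

S = (b−a)/6 · [f(-1) + 4f(1) + f(3)] = 0.666667·[(-10) + 4·(-6) + (-34)] = -45.3333.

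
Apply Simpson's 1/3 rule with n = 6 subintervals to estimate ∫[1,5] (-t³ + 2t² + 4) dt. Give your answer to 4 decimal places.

h = (5 − 1)/6 = 0.666667.
Nodes t₀,…,t₆ = 1, 1.666667, 2.333333, 3, 3.666667, 4.333333, 5.
f(t) = -t³ + 2t² + 4: f₀=5, f₁=4.925926, f₂=2.185185, f₃=-5, f₄=-18.407407, f₅=-39.814815, f₆=-71.
(h/3)·[f₀ + 4f₁ + 2f₂ + 4f₃ + 2f₄ + 4f₅ + f₆] = 0.222222·(-258) = -57.3333.

-57.3333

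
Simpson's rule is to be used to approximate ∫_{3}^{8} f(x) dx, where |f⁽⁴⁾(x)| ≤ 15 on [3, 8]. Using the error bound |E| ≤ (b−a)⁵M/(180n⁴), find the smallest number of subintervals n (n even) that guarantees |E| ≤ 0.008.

Need 46875/(180n⁴) ≤ 0.008.
n⁴ ≥ 46875/(180·0.008) = 32552.1 ⇒ n ≥ 13.4321, so the smallest even n is 14. (n must be even for Simpson's rule.)

14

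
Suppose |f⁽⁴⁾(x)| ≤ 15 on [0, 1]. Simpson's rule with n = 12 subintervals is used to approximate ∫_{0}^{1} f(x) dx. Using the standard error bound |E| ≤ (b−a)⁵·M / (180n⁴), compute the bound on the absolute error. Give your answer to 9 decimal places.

|E| ≤ (1)⁵·15 / (180·12⁴) = 15/3732480 = 0.000004019.

0.000004019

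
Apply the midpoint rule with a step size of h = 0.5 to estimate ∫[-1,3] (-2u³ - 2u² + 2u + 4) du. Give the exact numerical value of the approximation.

h = (3 − (-1))/8 = 0.5.
Midpoints m₁,…,m₈ = -0.75, -0.25, 0.25, 0.75, 1.25, 1.75, 2.25, 2.75.
f(m₁)=2.21875, f(m₂)=3.40625, f(m₃)=4.34375, f(m₄)=3.53125, f(m₅)=-0.53125, f(m₆)=-9.34375, f(m₇)=-24.40625, f(m₈)=-47.21875.
h·[f(m₁) + f(m₂) + f(m₃) + f(m₄) + f(m₅) + f(m₆) + f(m₇) + f(m₈)] = 0.5·(-68) = -34.

-34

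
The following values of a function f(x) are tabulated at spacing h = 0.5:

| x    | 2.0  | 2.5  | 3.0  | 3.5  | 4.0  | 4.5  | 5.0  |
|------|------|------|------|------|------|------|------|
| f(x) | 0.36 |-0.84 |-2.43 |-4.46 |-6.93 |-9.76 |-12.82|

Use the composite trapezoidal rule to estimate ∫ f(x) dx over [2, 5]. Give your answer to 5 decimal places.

-15.32500

h = 0.5, n = 6.
(h/2)·[y₀ + 2y₁ + 2y₂ + 2y₃ + 2y₄ + 2y₅ + y₆] = 0.25·(-61.30) = -15.32500.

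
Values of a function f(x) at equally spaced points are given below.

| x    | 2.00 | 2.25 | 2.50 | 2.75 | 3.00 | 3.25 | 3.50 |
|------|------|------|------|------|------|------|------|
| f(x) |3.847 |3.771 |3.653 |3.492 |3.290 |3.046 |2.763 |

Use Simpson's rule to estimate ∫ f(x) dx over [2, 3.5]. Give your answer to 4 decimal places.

5.1443

h = 0.25, n = 6.
(h/3)·[y₀ + 4y₁ + 2y₂ + 4y₃ + 2y₄ + 4y₅ + y₆] = 0.083333·(61.732) = 5.1443.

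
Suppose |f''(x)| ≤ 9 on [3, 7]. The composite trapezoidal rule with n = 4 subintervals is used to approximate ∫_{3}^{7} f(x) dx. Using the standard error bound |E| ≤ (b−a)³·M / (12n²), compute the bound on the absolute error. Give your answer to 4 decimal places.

3.0000

|E| ≤ (4)³·9 / (12·4²) = 576/192 = 3.0000.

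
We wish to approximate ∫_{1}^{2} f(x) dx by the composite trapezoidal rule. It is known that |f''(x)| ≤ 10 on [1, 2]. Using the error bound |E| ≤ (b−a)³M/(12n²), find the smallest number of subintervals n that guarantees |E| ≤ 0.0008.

Need 10/(12n²) ≤ 0.0008.
n² ≥ 10/(12·0.0008) = 1041.67 ⇒ n ≥ 32.2749, so the smallest n is 33.

33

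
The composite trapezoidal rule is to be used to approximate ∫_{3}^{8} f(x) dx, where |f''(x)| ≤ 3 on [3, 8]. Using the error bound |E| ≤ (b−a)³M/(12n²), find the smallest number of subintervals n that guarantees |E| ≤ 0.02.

Need 375/(12n²) ≤ 0.02.
n² ≥ 375/(12·0.02) = 1562.5 ⇒ n ≥ 39.5285, so the smallest n is 40.

40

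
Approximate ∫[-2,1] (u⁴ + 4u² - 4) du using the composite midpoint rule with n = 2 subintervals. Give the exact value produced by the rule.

1.41796875

h = (1 − (-2))/2 = 1.5.
Midpoints m₁,…,m₂ = -1.25, 0.25.
f(m₁)=4.69140625, f(m₂)=-3.74609375.
h·[f(m₁) + f(m₂)] = 1.5·(0.9453125) = 1.41796875.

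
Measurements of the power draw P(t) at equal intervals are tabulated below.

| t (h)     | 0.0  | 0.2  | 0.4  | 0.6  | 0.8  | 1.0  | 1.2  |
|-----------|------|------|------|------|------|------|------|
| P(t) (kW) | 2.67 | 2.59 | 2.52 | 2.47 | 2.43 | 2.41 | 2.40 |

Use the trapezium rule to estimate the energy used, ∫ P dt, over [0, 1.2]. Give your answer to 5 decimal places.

h = 0.2, n = 6.
(h/2)·[y₀ + 2y₁ + 2y₂ + 2y₃ + 2y₄ + 2y₅ + y₆] = 0.1·(29.91) = 2.99100.

2.99100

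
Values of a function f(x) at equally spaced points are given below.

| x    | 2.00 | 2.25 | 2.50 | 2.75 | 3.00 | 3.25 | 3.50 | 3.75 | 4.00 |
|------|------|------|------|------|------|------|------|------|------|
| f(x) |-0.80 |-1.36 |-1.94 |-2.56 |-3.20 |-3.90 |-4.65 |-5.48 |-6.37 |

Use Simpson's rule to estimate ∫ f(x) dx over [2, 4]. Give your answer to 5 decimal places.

-6.66250

h = 0.25, n = 8.
(h/3)·[y₀ + 4y₁ + 2y₂ + 4y₃ + 2y₄ + 4y₅ + 2y₆ + 4y₇ + y₈] = 0.083333·(-79.95) = -6.66250.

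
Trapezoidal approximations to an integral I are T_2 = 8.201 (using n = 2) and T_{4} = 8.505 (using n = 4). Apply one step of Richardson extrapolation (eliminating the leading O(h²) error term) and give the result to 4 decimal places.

R = (4·T_{4} − T_2) / 3 = (4·8.505 − 8.201)/3 = (25.819)/3 = 8.6063.

8.6063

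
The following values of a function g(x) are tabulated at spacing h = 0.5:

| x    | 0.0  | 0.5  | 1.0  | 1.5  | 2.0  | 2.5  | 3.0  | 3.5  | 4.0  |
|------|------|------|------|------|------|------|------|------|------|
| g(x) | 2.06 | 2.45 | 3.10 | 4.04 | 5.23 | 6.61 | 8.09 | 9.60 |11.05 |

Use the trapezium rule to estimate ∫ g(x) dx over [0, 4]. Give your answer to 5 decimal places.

h = 0.5, n = 8.
(h/2)·[y₀ + 2y₁ + 2y₂ + 2y₃ + 2y₄ + 2y₅ + 2y₆ + 2y₇ + y₈] = 0.25·(91.35) = 22.83750.

22.83750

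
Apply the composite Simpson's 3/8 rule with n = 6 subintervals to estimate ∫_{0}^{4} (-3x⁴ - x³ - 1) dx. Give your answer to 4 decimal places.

h = (4 − 0)/6 = 0.666667.
Nodes x₀,…,x₆ = 0, 0.666667, 1.333333, 2, 2.666667, 3.333333, 4.
f(x) = -3x⁴ - x³ - 1: f₀=-1, f₁=-1.888889, f₂=-12.851852, f₃=-57, f₄=-171.666667, f₅=-408.407407, f₆=-833.
(3h/8)·[f₀ + 3f₁ + 3f₂ + 2f₃ + 3f₄ + 3f₅ + f₆] = 0.25·(-2732.444444) = -683.1111.

-683.1111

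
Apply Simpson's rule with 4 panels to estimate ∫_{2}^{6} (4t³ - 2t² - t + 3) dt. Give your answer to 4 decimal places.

1137.3333

h = (6 − 2)/4 = 1.
Nodes t₀,…,t₄ = 2, 3, 4, 5, 6.
f(t) = 4t³ - 2t² - t + 3: f₀=25, f₁=90, f₂=223, f₃=448, f₄=789.
(h/3)·[f₀ + 4f₁ + 2f₂ + 4f₃ + f₄] = 0.333333·(3412) = 1137.3333.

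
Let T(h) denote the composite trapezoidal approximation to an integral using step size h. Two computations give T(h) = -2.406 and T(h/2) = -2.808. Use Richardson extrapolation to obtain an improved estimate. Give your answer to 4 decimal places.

R = (4·T(h/2) − T(h)) / 3 = (4·(-2.808) − (-2.406))/3 = (-8.826)/3 = -2.9420.

-2.9420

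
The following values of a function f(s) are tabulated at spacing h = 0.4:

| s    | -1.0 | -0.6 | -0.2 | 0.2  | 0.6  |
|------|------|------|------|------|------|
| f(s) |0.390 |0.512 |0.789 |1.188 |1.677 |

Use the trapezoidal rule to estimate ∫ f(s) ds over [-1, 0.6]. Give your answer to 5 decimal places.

1.40900

h = 0.4, n = 4.
(h/2)·[y₀ + 2y₁ + 2y₂ + 2y₃ + y₄] = 0.2·(7.045) = 1.40900.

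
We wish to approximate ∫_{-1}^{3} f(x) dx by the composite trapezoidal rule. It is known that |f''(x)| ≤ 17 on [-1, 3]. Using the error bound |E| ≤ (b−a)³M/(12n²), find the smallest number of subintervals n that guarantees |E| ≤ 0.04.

48

Need 1088/(12n²) ≤ 0.04.
n² ≥ 1088/(12·0.04) = 2266.67 ⇒ n ≥ 47.6095, so the smallest n is 48.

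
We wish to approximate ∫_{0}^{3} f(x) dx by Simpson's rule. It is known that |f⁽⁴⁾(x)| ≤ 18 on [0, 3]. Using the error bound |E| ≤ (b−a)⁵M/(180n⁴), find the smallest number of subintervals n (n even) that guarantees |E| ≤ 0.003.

10

Need 4374/(180n⁴) ≤ 0.003.
n⁴ ≥ 4374/(180·0.003) = 8100 ⇒ n ≥ 9.4868, so the smallest even n is 10. (n must be even for Simpson's rule.)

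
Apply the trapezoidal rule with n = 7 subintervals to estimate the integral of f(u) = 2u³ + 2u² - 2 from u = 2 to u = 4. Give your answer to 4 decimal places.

153.8776

h = (4 − 2)/7 = 0.285714.
Nodes u₀,…,u₇ = 2, 2.285714, 2.571429, 2.857143, 3.142857, 3.428571, 3.714286, 4.
f(u) = 2u³ + 2u² - 2: f₀=22, f₁=32.332362, f₂=45.230321, f₃=60.973761, f₄=79.842566, f₅=102.116618, f₆=128.075802, f₇=158.
(h/2)·[f₀ + 2f₁ + 2f₂ + 2f₃ + 2f₄ + 2f₅ + 2f₆ + f₇] = 0.142857·(1077.142857) = 153.8776.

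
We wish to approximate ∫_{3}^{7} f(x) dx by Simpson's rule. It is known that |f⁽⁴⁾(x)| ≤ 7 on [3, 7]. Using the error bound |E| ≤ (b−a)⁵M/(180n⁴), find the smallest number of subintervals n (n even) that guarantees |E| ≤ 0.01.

8

Need 7168/(180n⁴) ≤ 0.01.
n⁴ ≥ 7168/(180·0.01) = 3982.22 ⇒ n ≥ 7.9439, so the smallest even n is 8. (n must be even for Simpson's rule.)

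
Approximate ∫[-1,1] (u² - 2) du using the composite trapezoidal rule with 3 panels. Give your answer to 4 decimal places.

h = (1 − (-1))/3 = 0.666667.
Nodes u₀,…,u₃ = -1, -0.333333, 0.333333, 1.
f(u) = u² - 2: f₀=-1, f₁=-1.888889, f₂=-1.888889, f₃=-1.
(h/2)·[f₀ + 2f₁ + 2f₂ + f₃] = 0.333333·(-9.555556) = -3.1852.

-3.1852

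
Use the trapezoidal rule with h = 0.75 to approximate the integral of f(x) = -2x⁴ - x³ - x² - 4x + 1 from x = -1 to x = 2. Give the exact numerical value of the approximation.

-26.96484375

h = (2 − (-1))/4 = 0.75.
Nodes x₀,…,x₄ = -1, -0.25, 0.5, 1.25, 2.
f(x) = -2x⁴ - x³ - x² - 4x + 1: f₀=3, f₁=1.9453125, f₂=-1.5, f₃=-12.3984375, f₄=-51.
(h/2)·[f₀ + 2f₁ + 2f₂ + 2f₃ + f₄] = 0.375·(-71.90625) = -26.96484375.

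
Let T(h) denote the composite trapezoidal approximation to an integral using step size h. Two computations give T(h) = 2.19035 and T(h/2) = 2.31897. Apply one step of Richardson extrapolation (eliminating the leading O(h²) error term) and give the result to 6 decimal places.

R = (4·T(h/2) − T(h)) / 3 = (4·2.31897 − 2.19035)/3 = (7.08553)/3 = 2.361843.

2.361843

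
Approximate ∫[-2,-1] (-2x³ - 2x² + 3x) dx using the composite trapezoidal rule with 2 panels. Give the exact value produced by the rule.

h = (-1 − (-2))/2 = 0.5.
Nodes x₀,…,x₂ = -2, -1.5, -1.
f(x) = -2x³ - 2x² + 3x: f₀=2, f₁=-2.25, f₂=-3.
(h/2)·[f₀ + 2f₁ + f₂] = 0.25·(-5.5) = -1.375.

-1.375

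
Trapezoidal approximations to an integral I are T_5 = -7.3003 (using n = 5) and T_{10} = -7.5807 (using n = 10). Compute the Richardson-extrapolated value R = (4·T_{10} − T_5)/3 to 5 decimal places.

R = (4·T_{10} − T_5) / 3 = (4·(-7.5807) − (-7.3003))/3 = (-23.0225)/3 = -7.67417.

-7.67417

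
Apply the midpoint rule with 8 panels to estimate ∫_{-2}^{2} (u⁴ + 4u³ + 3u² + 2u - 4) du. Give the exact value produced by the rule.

11.890625

h = (2 − (-2))/8 = 0.5.
Midpoints m₁,…,m₈ = -1.75, -1.25, -0.75, -0.25, 0.25, 0.75, 1.25, 1.75.
f(m₁)=-10.37109375, f(m₂)=-7.18359375, f(m₃)=-5.18359375, f(m₄)=-4.37109375, f(m₅)=-3.24609375, f(m₆)=1.19140625, f(m₇)=13.44140625, f(m₈)=39.50390625.
h·[f(m₁) + f(m₂) + f(m₃) + f(m₄) + f(m₅) + f(m₆) + f(m₇) + f(m₈)] = 0.5·(23.78125) = 11.890625.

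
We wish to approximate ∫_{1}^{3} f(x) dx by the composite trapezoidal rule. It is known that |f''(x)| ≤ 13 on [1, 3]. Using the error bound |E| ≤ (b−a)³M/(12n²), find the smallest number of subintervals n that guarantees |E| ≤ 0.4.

Need 104/(12n²) ≤ 0.4.
n² ≥ 104/(12·0.4) = 21.6667 ⇒ n ≥ 4.6547, so the smallest n is 5.

5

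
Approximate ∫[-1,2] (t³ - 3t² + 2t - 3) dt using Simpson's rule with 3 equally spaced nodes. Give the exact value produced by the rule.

h = (2 − (-1))/2 = 1.5.
Nodes t₀,…,t₂ = -1, 0.5, 2.
f(t) = t³ - 3t² + 2t - 3: f₀=-9, f₁=-2.625, f₂=-3.
(h/3)·[f₀ + 4f₁ + f₂] = 0.5·(-22.5) = -11.25.

-11.25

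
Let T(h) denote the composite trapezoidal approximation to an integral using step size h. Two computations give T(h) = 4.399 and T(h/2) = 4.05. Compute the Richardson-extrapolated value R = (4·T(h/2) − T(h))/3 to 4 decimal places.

R = (4·T(h/2) − T(h)) / 3 = (4·4.05 − 4.399)/3 = (11.801)/3 = 3.9337.

3.9337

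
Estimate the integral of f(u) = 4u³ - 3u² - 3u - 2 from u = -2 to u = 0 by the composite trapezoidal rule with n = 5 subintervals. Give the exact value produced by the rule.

h = (0 − (-2))/5 = 0.4.
Nodes u₀,…,u₅ = -2, -1.6, -1.2, -0.8, -0.4, 0.
f(u) = 4u³ - 3u² - 3u - 2: f₀=-40, f₁=-21.264, f₂=-9.632, f₃=-3.568, f₄=-1.536, f₅=-2.
(h/2)·[f₀ + 2f₁ + 2f₂ + 2f₃ + 2f₄ + f₅] = 0.2·(-114) = -22.8.

-22.8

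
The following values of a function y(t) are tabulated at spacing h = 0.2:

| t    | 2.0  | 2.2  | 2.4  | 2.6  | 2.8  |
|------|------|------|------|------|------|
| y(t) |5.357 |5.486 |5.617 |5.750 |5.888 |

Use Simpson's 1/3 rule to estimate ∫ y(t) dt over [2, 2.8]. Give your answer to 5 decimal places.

4.49487

h = 0.2, n = 4.
(h/3)·[y₀ + 4y₁ + 2y₂ + 4y₃ + y₄] = 0.066667·(67.423) = 4.49487.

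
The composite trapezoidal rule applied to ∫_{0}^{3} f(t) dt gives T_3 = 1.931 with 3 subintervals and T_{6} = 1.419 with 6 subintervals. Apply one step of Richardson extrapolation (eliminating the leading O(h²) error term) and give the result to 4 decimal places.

R = (4·T_{6} − T_3) / 3 = (4·1.419 − 1.931)/3 = (3.745)/3 = 1.2483.

1.2483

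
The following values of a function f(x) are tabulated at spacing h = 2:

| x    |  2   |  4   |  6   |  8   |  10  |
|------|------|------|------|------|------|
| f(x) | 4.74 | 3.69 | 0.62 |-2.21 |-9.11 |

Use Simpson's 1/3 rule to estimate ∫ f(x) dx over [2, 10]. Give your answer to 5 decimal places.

1.86000

h = 2, n = 4.
(h/3)·[y₀ + 4y₁ + 2y₂ + 4y₃ + y₄] = 0.666667·(2.79) = 1.86000.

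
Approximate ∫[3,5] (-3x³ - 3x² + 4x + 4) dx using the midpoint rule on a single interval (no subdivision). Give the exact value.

M = (b−a)·f(4) = 2·(-220) = -440.

-440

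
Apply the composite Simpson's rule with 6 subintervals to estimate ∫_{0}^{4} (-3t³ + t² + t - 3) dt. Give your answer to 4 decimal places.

-174.6667

h = (4 − 0)/6 = 0.666667.
Nodes t₀,…,t₆ = 0, 0.666667, 1.333333, 2, 2.666667, 3.333333, 4.
f(t) = -3t³ + t² + t - 3: f₀=-3, f₁=-2.777778, f₂=-7, f₃=-21, f₄=-50.111111, f₅=-99.666667, f₆=-175.
(h/3)·[f₀ + 4f₁ + 2f₂ + 4f₃ + 2f₄ + 4f₅ + f₆] = 0.222222·(-786) = -174.6667.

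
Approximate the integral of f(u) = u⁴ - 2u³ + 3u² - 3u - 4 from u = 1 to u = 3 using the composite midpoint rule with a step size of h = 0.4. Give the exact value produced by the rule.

13.94816

h = (3 − 1)/5 = 0.4.
Midpoints m₁,…,m₅ = 1.2, 1.6, 2, 2.4, 2.8.
f(m₁)=-4.6624, f(m₂)=-2.7584, f(m₃)=2, f(m₄)=11.6096, f(m₅)=28.6816.
h·[f(m₁) + f(m₂) + f(m₃) + f(m₄) + f(m₅)] = 0.4·(34.8704) = 13.94816.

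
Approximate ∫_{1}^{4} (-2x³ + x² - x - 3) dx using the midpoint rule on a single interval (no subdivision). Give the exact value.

M = (b−a)·f(2.5) = 3·(-30.5) = -91.5.

-91.5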